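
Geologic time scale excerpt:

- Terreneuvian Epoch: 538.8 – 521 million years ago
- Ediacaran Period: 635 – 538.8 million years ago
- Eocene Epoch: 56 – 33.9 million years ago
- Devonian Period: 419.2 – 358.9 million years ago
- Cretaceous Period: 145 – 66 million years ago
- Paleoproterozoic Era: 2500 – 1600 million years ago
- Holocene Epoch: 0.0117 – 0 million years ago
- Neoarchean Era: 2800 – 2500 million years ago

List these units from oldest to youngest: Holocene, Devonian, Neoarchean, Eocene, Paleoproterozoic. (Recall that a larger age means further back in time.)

Neoarchean, Paleoproterozoic, Devonian, Eocene, Holocene

Sorting by start age (descending Ma, since larger Ma = older): Neoarchean began 2800, Paleoproterozoic began 2500, Devonian began 419.2, Eocene began 56, Holocene began 0.0117.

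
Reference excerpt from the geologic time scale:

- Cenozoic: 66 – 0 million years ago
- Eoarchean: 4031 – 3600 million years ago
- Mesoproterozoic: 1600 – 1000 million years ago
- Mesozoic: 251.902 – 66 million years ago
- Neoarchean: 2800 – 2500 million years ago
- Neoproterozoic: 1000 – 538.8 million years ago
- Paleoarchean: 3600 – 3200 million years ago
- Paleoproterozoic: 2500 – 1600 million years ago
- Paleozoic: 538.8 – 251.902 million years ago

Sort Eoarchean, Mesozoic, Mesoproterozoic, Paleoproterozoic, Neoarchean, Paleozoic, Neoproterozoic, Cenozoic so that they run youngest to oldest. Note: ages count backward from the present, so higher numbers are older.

Read off each span (Ma): Eoarchean 4031–3600; Mesozoic 251.902–66; Mesoproterozoic 1600–1000; Paleoproterozoic 2500–1600; Neoarchean 2800–2500; Paleozoic 538.8–251.902; Neoproterozoic 1000–538.8; Cenozoic 66–0.
Larger Ma is older, so oldest→youngest is Eoarchean, Neoarchean, Paleoproterozoic, Mesoproterozoic, Neoproterozoic, Paleozoic, Mesozoic, Cenozoic; reverse it for youngest→oldest.

Cenozoic, Mesozoic, Paleozoic, Neoproterozoic, Mesoproterozoic, Paleoproterozoic, Neoarchean, Eoarchean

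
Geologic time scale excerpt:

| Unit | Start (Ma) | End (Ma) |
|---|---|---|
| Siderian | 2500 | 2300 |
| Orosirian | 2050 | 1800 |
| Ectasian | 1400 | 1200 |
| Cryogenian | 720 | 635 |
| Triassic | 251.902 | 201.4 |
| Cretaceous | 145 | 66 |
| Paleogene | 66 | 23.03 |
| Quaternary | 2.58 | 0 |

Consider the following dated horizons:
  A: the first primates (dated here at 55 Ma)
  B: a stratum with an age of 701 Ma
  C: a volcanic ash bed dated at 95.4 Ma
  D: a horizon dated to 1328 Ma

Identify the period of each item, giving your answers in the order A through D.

A: 55 Ma lies in 66–23.03 Ma, so Paleogene.
B: 701 Ma lies in 720–635 Ma, so Cryogenian.
C: 95.4 Ma lies in 145–66 Ma, so Cretaceous.
D: 1328 Ma lies in 1400–1200 Ma, so Ectasian.

A — Paleogene; B — Cryogenian; C — Cretaceous; D — Ectasian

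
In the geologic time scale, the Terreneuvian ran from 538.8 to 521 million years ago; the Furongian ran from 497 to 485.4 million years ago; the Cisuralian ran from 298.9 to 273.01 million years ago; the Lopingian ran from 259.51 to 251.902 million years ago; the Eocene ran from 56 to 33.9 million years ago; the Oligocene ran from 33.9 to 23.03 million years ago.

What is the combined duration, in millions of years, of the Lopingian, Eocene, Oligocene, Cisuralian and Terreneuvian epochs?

84.268 million years

Each duration: Lopingian = 7.608; Eocene = 22.1; Oligocene = 10.87; Cisuralian = 25.89; Terreneuvian = 17.8.
Sum: 7.608 + 22.1 + 10.87 + 25.89 + 17.8 = 84.268 Myr.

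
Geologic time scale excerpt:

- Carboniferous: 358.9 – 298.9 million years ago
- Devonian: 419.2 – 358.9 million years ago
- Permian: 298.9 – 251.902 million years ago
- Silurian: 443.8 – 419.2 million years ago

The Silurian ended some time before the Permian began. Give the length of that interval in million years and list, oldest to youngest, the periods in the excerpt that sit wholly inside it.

End of Silurian = 419.2 Ma; start of Permian = 298.9 Ma.
Gap = 419.2 − 298.9 = 120.3 Myr.
Periods wholly inside 419.2–298.9 Ma: Devonian (419.2–358.9), Carboniferous (358.9–298.9).

120.3 million years; Devonian, Carboniferous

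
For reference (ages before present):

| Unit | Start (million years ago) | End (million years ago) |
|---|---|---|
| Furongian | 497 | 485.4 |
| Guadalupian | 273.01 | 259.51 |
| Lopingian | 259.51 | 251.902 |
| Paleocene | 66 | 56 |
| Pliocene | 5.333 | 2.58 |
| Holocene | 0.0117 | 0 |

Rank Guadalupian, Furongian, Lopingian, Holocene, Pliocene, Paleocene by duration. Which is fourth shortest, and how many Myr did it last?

Paleocene, 10 million years

Durations: Guadalupian 13.5; Furongian 11.6; Lopingian 7.608; Holocene 0.0117; Pliocene 2.753; Paleocene 10 Myr.
Sorted shortest-first: Holocene (0.0117), Pliocene (2.753), Lopingian (7.608), Paleocene (10), Furongian (11.6), Guadalupian (13.5).
The fourth shortest is Paleocene at 10 Myr.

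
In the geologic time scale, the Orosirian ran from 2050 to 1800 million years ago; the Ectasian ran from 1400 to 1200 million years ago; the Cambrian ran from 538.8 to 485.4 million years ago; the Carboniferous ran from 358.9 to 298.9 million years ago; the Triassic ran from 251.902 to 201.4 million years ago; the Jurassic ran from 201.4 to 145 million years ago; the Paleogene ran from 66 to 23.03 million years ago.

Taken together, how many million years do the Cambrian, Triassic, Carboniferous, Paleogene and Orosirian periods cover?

Duration is start − end for each: (538.8 − 485.4) + (251.902 − 201.4) + (358.9 − 298.9) + (66 − 23.03) + (2050 − 1800).
That is 53.4 + 50.502 + 60 + 42.97 + 250, which totals 456.872 million years.

456.872 million years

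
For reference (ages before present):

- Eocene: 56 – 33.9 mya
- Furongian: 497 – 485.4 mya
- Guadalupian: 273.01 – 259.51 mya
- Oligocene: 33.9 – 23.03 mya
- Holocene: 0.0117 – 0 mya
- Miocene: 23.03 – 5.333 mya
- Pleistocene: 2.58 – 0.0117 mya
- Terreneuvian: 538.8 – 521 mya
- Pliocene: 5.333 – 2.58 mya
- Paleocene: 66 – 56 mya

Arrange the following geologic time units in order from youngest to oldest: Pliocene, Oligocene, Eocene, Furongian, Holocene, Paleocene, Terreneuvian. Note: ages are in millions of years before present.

Holocene, then Pliocene, then Oligocene, then Eocene, then Paleocene, then Furongian, then Terreneuvian

The oldest of these is Terreneuvian (starts 538.8 Ma) and the youngest is Holocene (ends 0 Ma).
In between, by decreasing start age: Furongian (497), Paleocene (66), Eocene (56), Oligocene (33.9), Pliocene (5.333).
Listing youngest first means reversing that sequence.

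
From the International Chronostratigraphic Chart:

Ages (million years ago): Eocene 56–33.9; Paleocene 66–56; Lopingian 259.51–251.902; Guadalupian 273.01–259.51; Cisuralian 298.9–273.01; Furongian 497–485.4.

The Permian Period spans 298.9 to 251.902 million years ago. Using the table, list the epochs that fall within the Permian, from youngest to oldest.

Lopingian, Guadalupian, Cisuralian

Epochs with both bounds inside 298.9–251.902 Ma: Lopingian (259.51–251.902), Guadalupian (273.01–259.51), Cisuralian (298.9–273.01).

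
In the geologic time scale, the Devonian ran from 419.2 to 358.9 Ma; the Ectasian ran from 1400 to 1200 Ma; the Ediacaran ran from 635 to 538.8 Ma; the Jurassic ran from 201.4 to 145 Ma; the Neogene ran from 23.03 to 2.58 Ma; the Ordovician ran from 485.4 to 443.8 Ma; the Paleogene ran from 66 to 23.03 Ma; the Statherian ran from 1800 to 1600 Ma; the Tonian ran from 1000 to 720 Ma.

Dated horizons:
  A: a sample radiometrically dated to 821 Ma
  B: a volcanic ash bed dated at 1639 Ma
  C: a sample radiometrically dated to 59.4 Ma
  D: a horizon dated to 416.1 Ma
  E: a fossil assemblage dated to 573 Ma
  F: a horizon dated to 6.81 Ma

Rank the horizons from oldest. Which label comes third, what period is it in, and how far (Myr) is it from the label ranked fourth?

E, in the Ediacaran; 156.9 million years to D

Larger Ma means older, so oldest first: B 1639 > A 821 > E 573 > D 416.1 > C 59.4 > F 6.81.
Counting 3 along gives E (573 Ma); the excerpt puts that inside the Ediacaran, 635–538.8 Ma.
Next in line is D (416.1 Ma), and 573 − 416.1 = 156.9 Myr.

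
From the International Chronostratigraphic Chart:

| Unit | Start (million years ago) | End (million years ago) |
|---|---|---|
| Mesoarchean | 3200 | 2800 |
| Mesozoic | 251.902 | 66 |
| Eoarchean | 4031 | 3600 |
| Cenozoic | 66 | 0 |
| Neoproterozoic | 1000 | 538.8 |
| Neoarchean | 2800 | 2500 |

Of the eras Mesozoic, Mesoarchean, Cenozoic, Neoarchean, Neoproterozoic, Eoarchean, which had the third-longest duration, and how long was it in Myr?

Mesoarchean, 400 million years

Start − end for each: Mesozoic 251.902 − 66 = 185.902; Mesoarchean 3200 − 2800 = 400; Cenozoic 66 − 0 = 66; Neoarchean 2800 − 2500 = 300; Neoproterozoic 1000 − 538.8 = 461.2; Eoarchean 4031 − 3600 = 431.
Ranking these from longest: Neoproterozoic > Eoarchean > Mesoarchean > Neoarchean > Mesozoic > Cenozoic.
Position 3 in that ranking is Mesoarchean, which lasted 400 Myr.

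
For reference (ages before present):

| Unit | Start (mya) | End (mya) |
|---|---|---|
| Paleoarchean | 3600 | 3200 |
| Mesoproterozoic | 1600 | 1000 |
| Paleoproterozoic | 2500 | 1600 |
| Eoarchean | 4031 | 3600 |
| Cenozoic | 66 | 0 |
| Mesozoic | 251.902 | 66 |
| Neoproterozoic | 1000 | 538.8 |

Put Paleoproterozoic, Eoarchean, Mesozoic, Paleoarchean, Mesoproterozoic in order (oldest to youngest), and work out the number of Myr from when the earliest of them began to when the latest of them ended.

From the excerpt: Paleoproterozoic 2500–1600; Eoarchean 4031–3600; Mesozoic 251.902–66; Paleoarchean 3600–3200; Mesoproterozoic 1600–1000 (Ma).
Larger Ma is earlier, so the oldest is Eoarchean and the youngest is Mesozoic; oldest to youngest: Eoarchean, Paleoarchean, Paleoproterozoic, Mesoproterozoic, Mesozoic.
Oldest start 4031 minus youngest end 66 gives 3965 Myr overall.

Eoarchean → Paleoarchean → Paleoproterozoic → Mesoproterozoic → Mesozoic; total span 3965 Myr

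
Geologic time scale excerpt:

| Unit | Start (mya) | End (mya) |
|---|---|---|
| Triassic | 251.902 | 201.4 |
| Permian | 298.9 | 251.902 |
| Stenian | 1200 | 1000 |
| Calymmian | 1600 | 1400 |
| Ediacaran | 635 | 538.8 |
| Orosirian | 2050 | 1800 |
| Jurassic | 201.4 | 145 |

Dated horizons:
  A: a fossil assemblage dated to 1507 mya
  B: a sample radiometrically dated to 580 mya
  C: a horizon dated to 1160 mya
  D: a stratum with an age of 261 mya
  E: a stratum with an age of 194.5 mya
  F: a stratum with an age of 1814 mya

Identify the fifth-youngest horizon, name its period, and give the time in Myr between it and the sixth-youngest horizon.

A, in the Calymmian; 307 million years to F

Sorted youngest-first by Ma: E (194.5), D (261), B (580), C (1160), A (1507), F (1814).
The fifth youngest is A at 1507 Ma, which lies in 1600–1400 Ma: the Calymmian.
The sixth youngest is F at 1814 Ma; separation = |1507 − 1814| = 307 Myr.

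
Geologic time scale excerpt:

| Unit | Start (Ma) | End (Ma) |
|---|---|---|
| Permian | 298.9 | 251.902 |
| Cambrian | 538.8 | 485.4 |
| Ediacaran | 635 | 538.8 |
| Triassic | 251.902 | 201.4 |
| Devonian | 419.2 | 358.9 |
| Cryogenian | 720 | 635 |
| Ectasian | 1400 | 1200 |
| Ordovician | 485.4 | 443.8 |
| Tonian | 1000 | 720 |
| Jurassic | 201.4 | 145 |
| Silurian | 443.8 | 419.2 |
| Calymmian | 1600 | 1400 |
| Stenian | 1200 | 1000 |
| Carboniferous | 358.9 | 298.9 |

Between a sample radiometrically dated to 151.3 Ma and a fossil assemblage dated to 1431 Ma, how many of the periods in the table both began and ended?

12

1431 Ma sits inside the Calymmian (1600–1400) and 151.3 Ma inside the Jurassic (201.4–145); neither of those is wholly between the two dates.
The listed periods lying completely between them are Ectasian, Stenian, Tonian, Cryogenian, Ediacaran, Cambrian, Ordovician, Silurian, Devonian, Carboniferous, Permian, Triassic — 12 in all.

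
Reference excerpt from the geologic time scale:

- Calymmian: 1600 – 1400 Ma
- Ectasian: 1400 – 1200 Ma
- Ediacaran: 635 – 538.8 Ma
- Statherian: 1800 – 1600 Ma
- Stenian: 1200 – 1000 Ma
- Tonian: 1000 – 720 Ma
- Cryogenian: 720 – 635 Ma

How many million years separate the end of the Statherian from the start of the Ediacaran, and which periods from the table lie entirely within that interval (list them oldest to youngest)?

965 million years; Calymmian, Ectasian, Stenian, Tonian, Cryogenian

The Statherian closes at 1600 Ma and the Ediacaran opens at 635 Ma, so the interval is 1600 − 635 = 965 Myr.
A period fits inside if it starts at or after 1600 Ma and ends at or before 635 Ma; oldest first that gives Calymmian, Ectasian, Stenian, Tonian, Cryogenian.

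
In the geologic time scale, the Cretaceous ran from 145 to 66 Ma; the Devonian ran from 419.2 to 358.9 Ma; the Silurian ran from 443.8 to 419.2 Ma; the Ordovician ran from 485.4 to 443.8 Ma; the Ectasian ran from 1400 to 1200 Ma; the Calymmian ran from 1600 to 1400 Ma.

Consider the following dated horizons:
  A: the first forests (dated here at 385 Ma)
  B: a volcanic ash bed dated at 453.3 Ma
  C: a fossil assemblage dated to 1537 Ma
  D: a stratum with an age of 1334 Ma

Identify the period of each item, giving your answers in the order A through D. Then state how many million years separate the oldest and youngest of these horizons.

A — Devonian; B — Ordovician; C — Calymmian; D — Ectasian; span 1152 million years

A: 385 Ma lies in 419.2–358.9 Ma, so Devonian.
B: 453.3 Ma lies in 485.4–443.8 Ma, so Ordovician.
C: 1537 Ma lies in 1600–1400 Ma, so Calymmian.
D: 1334 Ma lies in 1400–1200 Ma, so Ectasian.
Oldest = 1537 Ma, youngest = 385 Ma → span 1152 Myr.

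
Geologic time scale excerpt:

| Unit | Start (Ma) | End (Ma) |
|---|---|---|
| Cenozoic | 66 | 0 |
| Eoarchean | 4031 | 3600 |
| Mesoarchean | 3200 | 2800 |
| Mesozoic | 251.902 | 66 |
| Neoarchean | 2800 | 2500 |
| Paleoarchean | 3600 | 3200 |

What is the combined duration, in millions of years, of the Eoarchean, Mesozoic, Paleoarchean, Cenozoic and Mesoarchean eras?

1482.902 million years

Duration is start − end for each: (4031 − 3600) + (251.902 − 66) + (3600 − 3200) + (66 − 0) + (3200 − 2800).
That is 431 + 185.902 + 400 + 66 + 400, which totals 1482.902 million years.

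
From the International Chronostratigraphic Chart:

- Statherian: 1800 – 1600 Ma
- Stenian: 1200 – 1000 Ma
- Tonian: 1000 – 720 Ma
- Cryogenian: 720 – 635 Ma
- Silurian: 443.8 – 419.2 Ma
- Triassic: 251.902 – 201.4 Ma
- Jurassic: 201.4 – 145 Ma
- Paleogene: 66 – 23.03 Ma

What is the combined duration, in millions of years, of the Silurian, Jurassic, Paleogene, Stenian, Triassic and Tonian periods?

Duration is start − end for each: (443.8 − 419.2) + (201.4 − 145) + (66 − 23.03) + (1200 − 1000) + (251.902 − 201.4) + (1000 − 720).
That is 24.6 + 56.4 + 42.97 + 200 + 50.502 + 280, which totals 654.472 million years.

654.472 million years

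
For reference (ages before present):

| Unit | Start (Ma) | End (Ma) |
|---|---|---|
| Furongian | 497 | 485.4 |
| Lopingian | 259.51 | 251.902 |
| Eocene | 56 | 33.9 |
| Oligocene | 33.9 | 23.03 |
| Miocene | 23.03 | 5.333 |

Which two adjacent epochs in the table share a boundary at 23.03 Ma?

Oligocene and Miocene

The Oligocene ends at 23.03 Ma and the Miocene begins at 23.03 Ma, so they share that boundary.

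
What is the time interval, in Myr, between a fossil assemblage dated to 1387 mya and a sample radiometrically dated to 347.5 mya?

1039.5 million years

1387 − 347.5 = 1039.5 million years.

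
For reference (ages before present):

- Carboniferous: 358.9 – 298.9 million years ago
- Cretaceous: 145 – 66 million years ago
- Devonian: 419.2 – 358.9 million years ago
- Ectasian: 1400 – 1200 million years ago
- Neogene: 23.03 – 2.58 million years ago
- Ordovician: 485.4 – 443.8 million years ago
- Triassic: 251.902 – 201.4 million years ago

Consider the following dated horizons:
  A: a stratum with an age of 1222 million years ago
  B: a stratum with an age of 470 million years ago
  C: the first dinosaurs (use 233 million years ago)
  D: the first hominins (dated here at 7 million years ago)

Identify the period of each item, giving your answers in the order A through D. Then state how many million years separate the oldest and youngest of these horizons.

A: 1222 Ma lies in 1400–1200 Ma, so Ectasian.
B: 470 Ma lies in 485.4–443.8 Ma, so Ordovician.
C: 233 Ma lies in 251.902–201.4 Ma, so Triassic.
D: 7 Ma lies in 23.03–2.58 Ma, so Neogene.
Oldest = 1222 Ma, youngest = 7 Ma → span 1215 Myr.

A — Ectasian; B — Ordovician; C — Triassic; D — Neogene; span 1215 million years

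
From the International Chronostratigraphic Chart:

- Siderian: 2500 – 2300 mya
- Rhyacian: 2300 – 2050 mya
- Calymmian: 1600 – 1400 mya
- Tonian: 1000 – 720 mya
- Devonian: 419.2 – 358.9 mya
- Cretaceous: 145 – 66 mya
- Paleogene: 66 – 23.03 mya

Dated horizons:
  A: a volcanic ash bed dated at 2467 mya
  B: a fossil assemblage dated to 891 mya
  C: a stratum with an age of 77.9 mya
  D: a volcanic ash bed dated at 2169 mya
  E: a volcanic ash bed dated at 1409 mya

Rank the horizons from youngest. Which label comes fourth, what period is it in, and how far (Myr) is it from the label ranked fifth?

D, in the Rhyacian; 298 million years to A

Smaller Ma means younger, so youngest first: C 77.9 < B 891 < E 1409 < D 2169 < A 2467.
Counting 4 along gives D (2169 Ma); the excerpt puts that inside the Rhyacian, 2300–2050 Ma.
Next in line is A (2467 Ma), and 2467 − 2169 = 298 Myr.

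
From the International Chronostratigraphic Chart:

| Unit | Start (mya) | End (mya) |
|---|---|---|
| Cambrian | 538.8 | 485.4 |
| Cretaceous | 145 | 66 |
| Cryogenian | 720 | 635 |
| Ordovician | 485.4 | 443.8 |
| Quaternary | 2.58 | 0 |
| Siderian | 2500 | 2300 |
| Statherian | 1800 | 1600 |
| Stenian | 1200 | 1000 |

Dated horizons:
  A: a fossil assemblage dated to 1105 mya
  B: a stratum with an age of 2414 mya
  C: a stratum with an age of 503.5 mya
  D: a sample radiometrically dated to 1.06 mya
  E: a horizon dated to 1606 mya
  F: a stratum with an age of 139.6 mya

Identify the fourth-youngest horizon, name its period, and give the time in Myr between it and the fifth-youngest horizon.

Smaller Ma means younger, so youngest first: D 1.06 < F 139.6 < C 503.5 < A 1105 < E 1606 < B 2414.
Counting 4 along gives A (1105 Ma); the excerpt puts that inside the Stenian, 1200–1000 Ma.
Next in line is E (1606 Ma), and 1606 − 1105 = 501 Myr.

A, in the Stenian; 501 million years to E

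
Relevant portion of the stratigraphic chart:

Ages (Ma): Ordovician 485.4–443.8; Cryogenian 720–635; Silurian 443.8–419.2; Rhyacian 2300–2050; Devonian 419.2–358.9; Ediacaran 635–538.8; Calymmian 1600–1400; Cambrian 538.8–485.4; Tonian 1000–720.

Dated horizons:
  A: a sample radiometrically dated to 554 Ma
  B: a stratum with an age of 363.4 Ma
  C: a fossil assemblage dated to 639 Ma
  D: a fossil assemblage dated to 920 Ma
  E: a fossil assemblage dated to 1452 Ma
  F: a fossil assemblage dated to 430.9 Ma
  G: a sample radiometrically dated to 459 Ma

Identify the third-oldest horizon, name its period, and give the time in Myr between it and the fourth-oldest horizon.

C, in the Cryogenian; 85 million years to A

Sorted oldest-first by Ma: E (1452), D (920), C (639), A (554), G (459), F (430.9), B (363.4).
The third oldest is C at 639 Ma, which lies in 720–635 Ma: the Cryogenian.
The fourth oldest is A at 554 Ma; separation = |639 − 554| = 85 Myr.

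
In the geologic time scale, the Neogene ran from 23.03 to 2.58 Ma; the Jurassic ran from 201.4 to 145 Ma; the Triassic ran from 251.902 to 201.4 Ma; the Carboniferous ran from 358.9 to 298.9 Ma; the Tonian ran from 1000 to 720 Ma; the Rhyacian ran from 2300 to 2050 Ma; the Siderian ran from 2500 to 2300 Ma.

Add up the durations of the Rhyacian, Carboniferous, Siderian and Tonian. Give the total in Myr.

Duration is start − end for each: (2300 − 2050) + (358.9 − 298.9) + (2500 − 2300) + (1000 − 720).
That is 250 + 60 + 200 + 280, which totals 790 million years.

790 million years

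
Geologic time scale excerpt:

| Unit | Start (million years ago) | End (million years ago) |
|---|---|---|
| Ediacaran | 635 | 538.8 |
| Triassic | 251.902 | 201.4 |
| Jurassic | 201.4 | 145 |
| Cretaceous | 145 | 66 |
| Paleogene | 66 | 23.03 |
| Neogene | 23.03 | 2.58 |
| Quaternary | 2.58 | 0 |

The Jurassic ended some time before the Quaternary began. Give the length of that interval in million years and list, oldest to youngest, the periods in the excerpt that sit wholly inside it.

142.42 million years; Cretaceous, Paleogene, Neogene

End of Jurassic = 145 Ma; start of Quaternary = 2.58 Ma.
Gap = 145 − 2.58 = 142.42 Myr.
Periods wholly inside 145–2.58 Ma: Cretaceous (145–66), Paleogene (66–23.03), Neogene (23.03–2.58).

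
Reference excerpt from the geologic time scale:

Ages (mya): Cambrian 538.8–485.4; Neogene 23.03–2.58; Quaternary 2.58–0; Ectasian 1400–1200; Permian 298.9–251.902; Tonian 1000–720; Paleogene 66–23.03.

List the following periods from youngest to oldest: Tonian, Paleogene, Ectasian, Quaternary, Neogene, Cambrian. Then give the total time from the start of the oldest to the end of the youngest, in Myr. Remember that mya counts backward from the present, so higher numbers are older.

Quaternary → Neogene → Paleogene → Cambrian → Tonian → Ectasian; total span 1400 Myr

From the excerpt: Tonian 1000–720; Paleogene 66–23.03; Ectasian 1400–1200; Quaternary 2.58–0; Neogene 23.03–2.58; Cambrian 538.8–485.4 (Ma).
Larger Ma is earlier, so the oldest is Ectasian and the youngest is Quaternary; youngest to oldest: Quaternary, Neogene, Paleogene, Cambrian, Tonian, Ectasian.
Oldest start 1400 minus youngest end 0 gives 1400 Myr overall.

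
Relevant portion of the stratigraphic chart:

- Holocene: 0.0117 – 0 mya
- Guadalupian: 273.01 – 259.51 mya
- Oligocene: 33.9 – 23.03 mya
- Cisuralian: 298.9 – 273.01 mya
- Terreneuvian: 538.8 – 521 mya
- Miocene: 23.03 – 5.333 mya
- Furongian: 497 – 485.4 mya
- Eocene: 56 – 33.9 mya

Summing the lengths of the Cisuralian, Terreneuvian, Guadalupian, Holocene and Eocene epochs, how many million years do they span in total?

Each duration: Cisuralian = 25.89; Terreneuvian = 17.8; Guadalupian = 13.5; Holocene = 0.0117; Eocene = 22.1.
Sum: 25.89 + 17.8 + 13.5 + 0.0117 + 22.1 = 79.3017 Myr.

79.3017 million years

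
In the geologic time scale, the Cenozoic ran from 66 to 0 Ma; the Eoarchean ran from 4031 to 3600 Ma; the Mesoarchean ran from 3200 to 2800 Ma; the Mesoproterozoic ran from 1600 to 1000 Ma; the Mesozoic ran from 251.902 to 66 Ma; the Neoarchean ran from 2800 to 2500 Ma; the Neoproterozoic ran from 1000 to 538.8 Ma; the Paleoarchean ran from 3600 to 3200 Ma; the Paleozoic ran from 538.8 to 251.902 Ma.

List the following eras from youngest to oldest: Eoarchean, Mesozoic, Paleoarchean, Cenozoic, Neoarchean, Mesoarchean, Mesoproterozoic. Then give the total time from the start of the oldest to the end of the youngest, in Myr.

Start ages (Ma): Eoarchean 4031, Paleoarchean 3600, Mesoarchean 3200, Neoarchean 2800, Mesoproterozoic 1600, Mesozoic 251.902, Cenozoic 66.
Ordered youngest to oldest: Cenozoic, Mesozoic, Mesoproterozoic, Neoarchean, Mesoarchean, Paleoarchean, Eoarchean.
Span = 4031 − 0 = 4031 Myr.

Cenozoic, Mesozoic, Mesoproterozoic, Neoarchean, Mesoarchean, Paleoarchean, Eoarchean; total span 4031 Myr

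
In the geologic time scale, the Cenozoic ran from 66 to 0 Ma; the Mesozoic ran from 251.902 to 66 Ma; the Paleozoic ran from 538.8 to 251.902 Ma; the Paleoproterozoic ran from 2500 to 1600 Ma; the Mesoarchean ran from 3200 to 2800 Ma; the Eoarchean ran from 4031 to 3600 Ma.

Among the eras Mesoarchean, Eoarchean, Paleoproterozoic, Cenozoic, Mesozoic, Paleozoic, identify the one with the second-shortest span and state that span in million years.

Durations: Mesoarchean 400; Eoarchean 431; Paleoproterozoic 900; Cenozoic 66; Mesozoic 185.902; Paleozoic 286.898 Myr.
Sorted shortest-first: Cenozoic (66), Mesozoic (185.902), Paleozoic (286.898), Mesoarchean (400), Eoarchean (431), Paleoproterozoic (900).
The second shortest is Mesozoic at 185.902 Myr.

Mesozoic, 185.902 million years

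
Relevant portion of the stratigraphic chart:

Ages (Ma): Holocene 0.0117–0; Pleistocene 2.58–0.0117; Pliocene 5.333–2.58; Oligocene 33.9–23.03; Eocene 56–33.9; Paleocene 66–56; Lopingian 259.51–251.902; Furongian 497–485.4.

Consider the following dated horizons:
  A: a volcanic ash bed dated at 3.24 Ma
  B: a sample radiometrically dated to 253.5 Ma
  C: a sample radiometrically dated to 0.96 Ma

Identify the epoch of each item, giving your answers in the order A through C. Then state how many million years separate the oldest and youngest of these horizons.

A: 3.24 Ma lies in 5.333–2.58 Ma, so Pliocene.
B: 253.5 Ma lies in 259.51–251.902 Ma, so Lopingian.
C: 0.96 Ma lies in 2.58–0.0117 Ma, so Pleistocene.
Oldest = 253.5 Ma, youngest = 0.96 Ma → span 252.54 Myr.

A — Pliocene; B — Lopingian; C — Pleistocene; span 252.54 million years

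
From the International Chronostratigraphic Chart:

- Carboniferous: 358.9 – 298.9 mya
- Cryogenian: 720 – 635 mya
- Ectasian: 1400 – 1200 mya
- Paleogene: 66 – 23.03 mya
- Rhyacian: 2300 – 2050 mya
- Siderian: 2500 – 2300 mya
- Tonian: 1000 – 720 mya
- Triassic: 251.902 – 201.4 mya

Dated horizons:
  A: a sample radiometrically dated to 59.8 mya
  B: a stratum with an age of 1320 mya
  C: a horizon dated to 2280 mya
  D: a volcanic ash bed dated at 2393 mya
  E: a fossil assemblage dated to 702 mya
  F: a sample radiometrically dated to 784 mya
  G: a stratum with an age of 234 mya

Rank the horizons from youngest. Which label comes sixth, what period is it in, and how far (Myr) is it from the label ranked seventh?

C, in the Rhyacian; 113 million years to D

Smaller Ma means younger, so youngest first: A 59.8 < G 234 < E 702 < F 784 < B 1320 < C 2280 < D 2393.
Counting 6 along gives C (2280 Ma); the excerpt puts that inside the Rhyacian, 2300–2050 Ma.
Next in line is D (2393 Ma), and 2393 − 2280 = 113 Myr.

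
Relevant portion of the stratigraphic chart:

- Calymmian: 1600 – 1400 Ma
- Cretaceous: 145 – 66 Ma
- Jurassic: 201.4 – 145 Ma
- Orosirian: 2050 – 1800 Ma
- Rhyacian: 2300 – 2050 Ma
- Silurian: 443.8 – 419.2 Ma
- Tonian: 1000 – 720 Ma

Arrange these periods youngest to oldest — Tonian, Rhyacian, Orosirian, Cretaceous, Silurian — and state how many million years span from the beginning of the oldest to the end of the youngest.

Cretaceous, Silurian, Tonian, Orosirian, Rhyacian; total span 2234 Myr

Start ages (Ma): Rhyacian 2300, Orosirian 2050, Tonian 1000, Silurian 443.8, Cretaceous 145.
Ordered youngest to oldest: Cretaceous, Silurian, Tonian, Orosirian, Rhyacian.
Span = 2300 − 66 = 2234 Myr.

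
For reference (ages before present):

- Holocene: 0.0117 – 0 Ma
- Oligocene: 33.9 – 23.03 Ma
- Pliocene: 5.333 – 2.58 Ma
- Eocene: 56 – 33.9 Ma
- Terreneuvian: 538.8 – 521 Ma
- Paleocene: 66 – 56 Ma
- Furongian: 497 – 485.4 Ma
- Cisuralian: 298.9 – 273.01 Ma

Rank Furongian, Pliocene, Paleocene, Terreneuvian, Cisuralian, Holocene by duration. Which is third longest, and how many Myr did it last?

Furongian, 11.6 million years

Start − end for each: Furongian 497 − 485.4 = 11.6; Pliocene 5.333 − 2.58 = 2.753; Paleocene 66 − 56 = 10; Terreneuvian 538.8 − 521 = 17.8; Cisuralian 298.9 − 273.01 = 25.89; Holocene 0.0117 − 0 = 0.0117.
Ranking these from longest: Cisuralian > Terreneuvian > Furongian > Paleocene > Pliocene > Holocene.
Position 3 in that ranking is Furongian, which lasted 11.6 Myr.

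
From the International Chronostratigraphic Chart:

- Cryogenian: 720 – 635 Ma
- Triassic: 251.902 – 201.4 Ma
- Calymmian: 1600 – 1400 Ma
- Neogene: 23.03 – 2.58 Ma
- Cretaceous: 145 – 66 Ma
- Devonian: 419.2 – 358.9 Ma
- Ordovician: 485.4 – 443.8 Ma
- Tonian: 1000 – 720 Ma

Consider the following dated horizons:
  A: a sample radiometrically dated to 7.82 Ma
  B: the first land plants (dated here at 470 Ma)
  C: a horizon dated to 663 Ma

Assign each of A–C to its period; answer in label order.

A: 7.82 Ma lies in 23.03–2.58 Ma, so Neogene.
B: 470 Ma lies in 485.4–443.8 Ma, so Ordovician.
C: 663 Ma lies in 720–635 Ma, so Cryogenian.

A — Neogene; B — Ordovician; C — Cryogenian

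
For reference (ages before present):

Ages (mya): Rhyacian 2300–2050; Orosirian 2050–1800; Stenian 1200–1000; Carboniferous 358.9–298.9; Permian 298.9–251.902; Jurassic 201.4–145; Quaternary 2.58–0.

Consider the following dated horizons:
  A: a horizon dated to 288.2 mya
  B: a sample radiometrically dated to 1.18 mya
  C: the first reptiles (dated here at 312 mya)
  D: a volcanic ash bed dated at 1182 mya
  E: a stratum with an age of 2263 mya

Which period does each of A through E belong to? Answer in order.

A: 288.2 Ma lies in 298.9–251.902 Ma, so Permian.
B: 1.18 Ma lies in 2.58–0 Ma, so Quaternary.
C: 312 Ma lies in 358.9–298.9 Ma, so Carboniferous.
D: 1182 Ma lies in 1200–1000 Ma, so Stenian.
E: 2263 Ma lies in 2300–2050 Ma, so Rhyacian.

A — Permian; B — Quaternary; C — Carboniferous; D — Stenian; E — Rhyacian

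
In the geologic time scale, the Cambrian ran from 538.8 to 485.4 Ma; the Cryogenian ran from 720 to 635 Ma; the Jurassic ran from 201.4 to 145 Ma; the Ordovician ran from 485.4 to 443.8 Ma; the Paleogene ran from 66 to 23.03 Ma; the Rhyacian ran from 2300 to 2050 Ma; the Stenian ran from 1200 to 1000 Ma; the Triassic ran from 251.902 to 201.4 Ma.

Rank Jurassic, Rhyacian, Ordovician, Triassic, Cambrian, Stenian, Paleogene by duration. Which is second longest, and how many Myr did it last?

Stenian, 200 million years

Durations: Jurassic 56.4; Rhyacian 250; Ordovician 41.6; Triassic 50.502; Cambrian 53.4; Stenian 200; Paleogene 42.97 Myr.
Sorted longest-first: Rhyacian (250), Stenian (200), Jurassic (56.4), Cambrian (53.4), Triassic (50.502), Paleogene (42.97), Ordovician (41.6).
The second longest is Stenian at 200 Myr.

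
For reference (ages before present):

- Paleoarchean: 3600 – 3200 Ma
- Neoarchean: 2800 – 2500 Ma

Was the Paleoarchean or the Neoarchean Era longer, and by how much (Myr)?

Paleoarchean, by 100 million years

Paleoarchean: 3600 − 3200 = 400 Myr.
Neoarchean: 2800 − 2500 = 300 Myr.
Difference: 400 − 300 = 100 Myr, so the Paleoarchean was longer.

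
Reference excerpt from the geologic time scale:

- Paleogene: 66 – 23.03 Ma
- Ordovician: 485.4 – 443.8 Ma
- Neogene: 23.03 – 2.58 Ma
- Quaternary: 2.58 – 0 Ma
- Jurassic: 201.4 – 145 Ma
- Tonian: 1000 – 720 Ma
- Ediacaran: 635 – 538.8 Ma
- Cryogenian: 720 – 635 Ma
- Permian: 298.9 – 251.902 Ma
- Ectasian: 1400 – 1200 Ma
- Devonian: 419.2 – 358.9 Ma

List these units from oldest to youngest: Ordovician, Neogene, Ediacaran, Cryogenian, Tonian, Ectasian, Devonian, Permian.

Ectasian, Tonian, Cryogenian, Ediacaran, Ordovician, Devonian, Permian, Neogene

Sorting by start age (descending Ma, since larger Ma = older): Ectasian began 1400, Tonian began 1000, Cryogenian began 720, Ediacaran began 635, Ordovician began 485.4, Devonian began 419.2, Permian began 298.9, Neogene began 23.03.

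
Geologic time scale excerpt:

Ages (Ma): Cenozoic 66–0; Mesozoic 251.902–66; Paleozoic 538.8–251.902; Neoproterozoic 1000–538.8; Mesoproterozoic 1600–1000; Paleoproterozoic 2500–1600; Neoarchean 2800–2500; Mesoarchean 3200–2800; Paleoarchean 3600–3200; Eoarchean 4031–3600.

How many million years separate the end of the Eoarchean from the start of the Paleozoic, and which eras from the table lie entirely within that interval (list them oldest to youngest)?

The Eoarchean closes at 3600 Ma and the Paleozoic opens at 538.8 Ma, so the interval is 3600 − 538.8 = 3061.2 Myr.
An era fits inside if it starts at or after 3600 Ma and ends at or before 538.8 Ma; oldest first that gives Paleoarchean, Mesoarchean, Neoarchean, Paleoproterozoic, Mesoproterozoic, Neoproterozoic.

3061.2 million years; Paleoarchean, Mesoarchean, Neoarchean, Paleoproterozoic, Mesoproterozoic, Neoproterozoic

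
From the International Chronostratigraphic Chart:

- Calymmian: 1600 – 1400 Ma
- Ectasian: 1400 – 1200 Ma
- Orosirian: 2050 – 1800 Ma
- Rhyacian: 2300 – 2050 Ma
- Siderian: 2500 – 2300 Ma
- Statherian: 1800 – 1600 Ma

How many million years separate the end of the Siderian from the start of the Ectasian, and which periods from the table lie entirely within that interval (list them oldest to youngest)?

900 million years; Rhyacian, Orosirian, Statherian, Calymmian

End of Siderian = 2300 Ma; start of Ectasian = 1400 Ma.
Gap = 2300 − 1400 = 900 Myr.
Periods wholly inside 2300–1400 Ma: Rhyacian (2300–2050), Orosirian (2050–1800), Statherian (1800–1600), Calymmian (1600–1400).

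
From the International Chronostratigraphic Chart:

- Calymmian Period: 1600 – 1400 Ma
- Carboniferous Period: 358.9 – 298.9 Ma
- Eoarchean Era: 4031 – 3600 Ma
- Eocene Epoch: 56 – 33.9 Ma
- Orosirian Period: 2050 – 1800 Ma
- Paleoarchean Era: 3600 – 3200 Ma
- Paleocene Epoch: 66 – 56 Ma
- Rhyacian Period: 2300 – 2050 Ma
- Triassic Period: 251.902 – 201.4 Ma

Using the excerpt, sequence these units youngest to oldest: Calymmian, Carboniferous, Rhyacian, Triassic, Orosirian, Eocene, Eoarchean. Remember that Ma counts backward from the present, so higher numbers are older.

Sorting by start age (ascending Ma, since larger Ma = older): Eocene began 56, Triassic began 251.902, Carboniferous began 358.9, Calymmian began 1600, Orosirian began 2050, Rhyacian began 2300, Eoarchean began 4031.

Eocene → Triassic → Carboniferous → Calymmian → Orosirian → Rhyacian → Eoarchean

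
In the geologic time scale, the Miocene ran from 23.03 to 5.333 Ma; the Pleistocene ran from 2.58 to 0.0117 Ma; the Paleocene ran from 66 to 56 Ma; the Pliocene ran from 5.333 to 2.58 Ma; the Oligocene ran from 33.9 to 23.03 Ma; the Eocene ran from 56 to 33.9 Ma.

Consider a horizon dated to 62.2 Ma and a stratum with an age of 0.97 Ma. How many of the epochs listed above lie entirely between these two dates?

4

62.2 Ma sits inside the Paleocene (66–56) and 0.97 Ma inside the Pleistocene (2.58–0.0117); neither of those is wholly between the two dates.
The listed epochs lying completely between them are Eocene, Oligocene, Miocene, Pliocene — 4 in all.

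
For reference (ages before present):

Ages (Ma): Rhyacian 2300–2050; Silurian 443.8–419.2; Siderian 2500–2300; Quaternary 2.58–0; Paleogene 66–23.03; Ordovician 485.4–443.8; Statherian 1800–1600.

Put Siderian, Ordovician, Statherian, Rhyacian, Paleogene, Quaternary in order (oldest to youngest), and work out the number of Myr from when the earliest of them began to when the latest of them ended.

Start ages (Ma): Siderian 2500, Rhyacian 2300, Statherian 1800, Ordovician 485.4, Paleogene 66, Quaternary 2.58.
Ordered oldest to youngest: Siderian, Rhyacian, Statherian, Ordovician, Paleogene, Quaternary.
Span = 2500 − 0 = 2500 Myr.

Siderian, Rhyacian, Statherian, Ordovician, Paleogene, Quaternary; total span 2500 Myr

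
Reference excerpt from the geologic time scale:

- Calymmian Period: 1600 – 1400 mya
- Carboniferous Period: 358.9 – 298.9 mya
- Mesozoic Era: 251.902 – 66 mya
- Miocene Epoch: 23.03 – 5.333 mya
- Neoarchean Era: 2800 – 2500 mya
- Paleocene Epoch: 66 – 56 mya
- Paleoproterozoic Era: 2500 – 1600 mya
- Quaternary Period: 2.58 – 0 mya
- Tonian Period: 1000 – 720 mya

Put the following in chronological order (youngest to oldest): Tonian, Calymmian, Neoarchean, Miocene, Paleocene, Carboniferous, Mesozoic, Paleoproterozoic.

Miocene, Paleocene, Mesozoic, Carboniferous, Tonian, Calymmian, Paleoproterozoic, Neoarchean

Read off each span (Ma): Tonian 1000–720; Calymmian 1600–1400; Neoarchean 2800–2500; Miocene 23.03–5.333; Paleocene 66–56; Carboniferous 358.9–298.9; Mesozoic 251.902–66; Paleoproterozoic 2500–1600.
Larger Ma is older, so oldest→youngest is Neoarchean, Paleoproterozoic, Calymmian, Tonian, Carboniferous, Mesozoic, Paleocene, Miocene; reverse it for youngest→oldest.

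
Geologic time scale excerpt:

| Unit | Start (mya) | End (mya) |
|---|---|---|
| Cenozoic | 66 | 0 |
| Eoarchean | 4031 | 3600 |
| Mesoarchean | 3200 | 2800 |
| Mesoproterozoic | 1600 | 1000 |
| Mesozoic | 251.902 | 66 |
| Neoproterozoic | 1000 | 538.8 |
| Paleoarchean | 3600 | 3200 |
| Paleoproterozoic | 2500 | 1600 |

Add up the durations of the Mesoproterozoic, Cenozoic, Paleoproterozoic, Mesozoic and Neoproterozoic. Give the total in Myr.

Each duration: Mesoproterozoic = 600; Cenozoic = 66; Paleoproterozoic = 900; Mesozoic = 185.902; Neoproterozoic = 461.2.
Sum: 600 + 66 + 900 + 185.902 + 461.2 = 2213.102 Myr.

2213.102 million years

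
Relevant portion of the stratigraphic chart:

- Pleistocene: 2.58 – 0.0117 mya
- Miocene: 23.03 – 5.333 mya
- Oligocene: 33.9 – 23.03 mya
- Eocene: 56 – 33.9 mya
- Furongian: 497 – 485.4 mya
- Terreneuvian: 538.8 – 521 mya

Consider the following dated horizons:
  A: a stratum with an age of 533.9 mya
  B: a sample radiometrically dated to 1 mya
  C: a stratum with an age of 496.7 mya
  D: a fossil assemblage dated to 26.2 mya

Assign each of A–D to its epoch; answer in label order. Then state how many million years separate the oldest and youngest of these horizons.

A: 533.9 Ma lies in 538.8–521 Ma, so Terreneuvian.
B: 1 Ma lies in 2.58–0.0117 Ma, so Pleistocene.
C: 496.7 Ma lies in 497–485.4 Ma, so Furongian.
D: 26.2 Ma lies in 33.9–23.03 Ma, so Oligocene.
Oldest = 533.9 Ma, youngest = 1 Ma → span 532.9 Myr.

A — Terreneuvian; B — Pleistocene; C — Furongian; D — Oligocene; span 532.9 million years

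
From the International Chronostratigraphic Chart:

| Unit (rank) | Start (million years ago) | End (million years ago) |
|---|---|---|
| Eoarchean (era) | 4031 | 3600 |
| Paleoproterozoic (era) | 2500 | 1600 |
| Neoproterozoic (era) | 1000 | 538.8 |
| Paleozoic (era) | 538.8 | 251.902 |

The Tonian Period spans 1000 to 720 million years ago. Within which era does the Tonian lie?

The Tonian (1000–720 Ma) lies entirely within 1000–538.8 Ma, the Neoproterozoic Era.

Neoproterozoic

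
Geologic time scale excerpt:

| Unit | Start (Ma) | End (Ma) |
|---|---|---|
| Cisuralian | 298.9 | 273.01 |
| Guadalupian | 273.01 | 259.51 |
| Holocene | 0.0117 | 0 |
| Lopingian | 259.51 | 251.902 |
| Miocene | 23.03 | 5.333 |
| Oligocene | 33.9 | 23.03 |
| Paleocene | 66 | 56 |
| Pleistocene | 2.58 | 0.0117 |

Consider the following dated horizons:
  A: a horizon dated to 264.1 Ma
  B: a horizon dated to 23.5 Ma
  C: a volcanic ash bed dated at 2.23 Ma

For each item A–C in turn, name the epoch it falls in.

A: 264.1 Ma lies in 273.01–259.51 Ma, so Guadalupian.
B: 23.5 Ma lies in 33.9–23.03 Ma, so Oligocene.
C: 2.23 Ma lies in 2.58–0.0117 Ma, so Pleistocene.

A — Guadalupian; B — Oligocene; C — Pleistocene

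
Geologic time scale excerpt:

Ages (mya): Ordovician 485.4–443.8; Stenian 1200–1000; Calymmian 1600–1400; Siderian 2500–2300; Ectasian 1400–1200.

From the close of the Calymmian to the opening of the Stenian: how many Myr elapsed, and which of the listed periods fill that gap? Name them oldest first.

200 million years; Ectasian

End of Calymmian = 1400 Ma; start of Stenian = 1200 Ma.
Gap = 1400 − 1200 = 200 Myr.
Periods wholly inside 1400–1200 Ma: Ectasian (1400–1200).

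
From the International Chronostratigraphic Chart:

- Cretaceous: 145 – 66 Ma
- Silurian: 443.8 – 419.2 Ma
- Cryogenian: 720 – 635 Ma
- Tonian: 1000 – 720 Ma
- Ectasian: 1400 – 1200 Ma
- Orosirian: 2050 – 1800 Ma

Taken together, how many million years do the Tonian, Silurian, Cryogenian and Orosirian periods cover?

Duration is start − end for each: (1000 − 720) + (443.8 − 419.2) + (720 − 635) + (2050 − 1800).
That is 280 + 24.6 + 85 + 250, which totals 639.6 million years.

639.6 million years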